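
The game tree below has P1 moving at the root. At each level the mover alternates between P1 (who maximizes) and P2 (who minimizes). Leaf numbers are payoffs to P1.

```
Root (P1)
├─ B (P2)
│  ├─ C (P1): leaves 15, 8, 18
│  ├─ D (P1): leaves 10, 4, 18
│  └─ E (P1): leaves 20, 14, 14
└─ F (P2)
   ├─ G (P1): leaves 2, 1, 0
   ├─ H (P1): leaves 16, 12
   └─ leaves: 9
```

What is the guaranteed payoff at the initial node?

C (P1): max(15, 8, 18) = 18
D (P1): max(10, 4, 18) = 18
E (P1): max(20, 14, 14) = 20
B (P2): min(18, 18, 20) = 18
G (P1): max(2, 1, 0) = 2
H (P1): max(16, 12) = 16
F (P2): min(2, 16, 9) = 2
Root (P1): max(18, 2) = 18

18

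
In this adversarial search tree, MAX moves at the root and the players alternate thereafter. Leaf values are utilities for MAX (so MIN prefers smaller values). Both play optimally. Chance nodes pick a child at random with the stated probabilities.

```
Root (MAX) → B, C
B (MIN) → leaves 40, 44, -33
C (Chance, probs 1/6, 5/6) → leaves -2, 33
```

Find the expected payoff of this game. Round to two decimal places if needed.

B (MIN): min(40, 44, -33) = -33
C (Chance): 1/6·-2 + 5/6·33 = 27.17
Root (MAX): max(-33, 27.17) = 27.17

27.17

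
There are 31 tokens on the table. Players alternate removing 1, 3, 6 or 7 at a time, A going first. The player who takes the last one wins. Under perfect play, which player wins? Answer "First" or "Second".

First

Positions where the player to move wins (W) vs loses (L):
i:   0  1  2  3  4  5  6  7  8  9 10 11 12 13 14 15 16 17 18 19 20 21 22 23 24 25 26 27 28 29 30 31
     L  W  L  W  L  W  W  W  W  W  W  W  L  W  L  W  L  W  W  W  W  W  W  W  L  W  L  W  L  W  W  W
Position 31 is W, so the first player wins.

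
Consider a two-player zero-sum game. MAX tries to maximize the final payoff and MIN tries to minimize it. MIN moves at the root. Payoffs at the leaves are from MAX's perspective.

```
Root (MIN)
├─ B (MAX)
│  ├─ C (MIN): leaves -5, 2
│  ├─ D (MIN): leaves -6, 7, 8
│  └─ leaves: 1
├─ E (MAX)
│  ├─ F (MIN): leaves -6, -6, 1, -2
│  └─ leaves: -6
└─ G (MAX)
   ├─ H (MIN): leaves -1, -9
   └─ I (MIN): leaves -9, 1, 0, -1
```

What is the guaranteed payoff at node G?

-9

H: min(-1, -9) = -9
I: min(-9, 1, 0, -1) = -9
G: max(-9, -9) = -9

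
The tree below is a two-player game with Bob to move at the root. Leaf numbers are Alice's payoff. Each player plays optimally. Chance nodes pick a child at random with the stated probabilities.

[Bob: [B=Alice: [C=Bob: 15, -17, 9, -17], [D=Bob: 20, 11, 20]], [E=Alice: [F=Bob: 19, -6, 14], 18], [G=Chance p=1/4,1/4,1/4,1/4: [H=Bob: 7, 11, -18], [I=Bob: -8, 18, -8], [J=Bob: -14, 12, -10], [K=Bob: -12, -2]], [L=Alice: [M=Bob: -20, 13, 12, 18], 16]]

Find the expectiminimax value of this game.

C (Bob): min(15, -17, 9, -17) = -17
D (Bob): min(20, 11, 20) = 11
B (Alice): max(-17, 11) = 11
F (Bob): min(19, -6, 14) = -6
E (Alice): max(-6, 18) = 18
H (Bob): min(7, 11, -18) = -18
I (Bob): min(-8, 18, -8) = -8
J (Bob): min(-14, 12, -10) = -14
K (Bob): min(-12, -2) = -12
G (Chance): 1/4·-18 + 1/4·-8 + 1/4·-14 + 1/4·-12 = -13
M (Bob): min(-20, 13, 12, 18) = -20
L (Alice): max(-20, 16) = 16
Root (Bob): min(11, 18, -13, 16) = -13

-13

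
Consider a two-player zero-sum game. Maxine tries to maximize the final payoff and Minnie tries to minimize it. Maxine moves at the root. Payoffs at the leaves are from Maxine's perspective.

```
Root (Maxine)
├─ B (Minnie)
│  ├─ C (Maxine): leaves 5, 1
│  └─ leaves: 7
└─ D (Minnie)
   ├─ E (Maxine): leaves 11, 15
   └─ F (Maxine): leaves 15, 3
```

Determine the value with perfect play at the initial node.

C (Maxine): max(5, 1) = 5
B (Minnie): min(5, 7) = 5
E (Maxine): max(11, 15) = 15
F (Maxine): max(15, 3) = 15
D (Minnie): min(15, 15) = 15
Root (Maxine): max(5, 15) = 15

15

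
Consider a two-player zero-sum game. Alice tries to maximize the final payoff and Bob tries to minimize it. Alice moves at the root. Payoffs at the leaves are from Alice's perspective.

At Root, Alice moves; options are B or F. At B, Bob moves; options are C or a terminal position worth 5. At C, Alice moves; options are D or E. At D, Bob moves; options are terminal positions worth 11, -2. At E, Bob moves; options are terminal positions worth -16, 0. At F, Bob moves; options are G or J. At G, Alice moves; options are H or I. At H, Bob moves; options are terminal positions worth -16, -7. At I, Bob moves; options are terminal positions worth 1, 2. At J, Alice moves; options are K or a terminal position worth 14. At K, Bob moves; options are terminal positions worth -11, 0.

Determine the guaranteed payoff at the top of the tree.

1

D (Bob): min(11, -2) = -2
E (Bob): min(-16, 0) = -16
C (Alice): max(-2, -16) = -2
B (Bob): min(-2, 5) = -2
H (Bob): min(-16, -7) = -16
I (Bob): min(1, 2) = 1
G (Alice): max(-16, 1) = 1
K (Bob): min(-11, 0) = -11
J (Alice): max(-11, 14) = 14
F (Bob): min(1, 14) = 1
Root (Alice): max(-2, 1) = 1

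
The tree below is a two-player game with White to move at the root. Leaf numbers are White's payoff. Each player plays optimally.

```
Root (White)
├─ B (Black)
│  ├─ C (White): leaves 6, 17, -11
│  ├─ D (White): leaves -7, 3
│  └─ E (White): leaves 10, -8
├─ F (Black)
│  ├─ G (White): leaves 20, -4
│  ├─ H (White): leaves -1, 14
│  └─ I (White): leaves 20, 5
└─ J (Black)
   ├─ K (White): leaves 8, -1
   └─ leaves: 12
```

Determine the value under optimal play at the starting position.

C (White): max(6, 17, -11) = 17
D (White): max(-7, 3) = 3
E (White): max(10, -8) = 10
B (Black): min(17, 3, 10) = 3
G (White): max(20, -4) = 20
H (White): max(-1, 14) = 14
I (White): max(20, 5) = 20
F (Black): min(20, 14, 20) = 14
K (White): max(8, -1) = 8
J (Black): min(8, 12) = 8
Root (White): max(3, 14, 8) = 14

14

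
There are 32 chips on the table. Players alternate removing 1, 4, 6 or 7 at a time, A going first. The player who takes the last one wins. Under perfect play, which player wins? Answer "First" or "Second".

First

i:   0  1  2  3  4  5  6  7  8  9 10 11 12 13 14 15 16 17 18 19 20 21 22 23 24 25 26 27 28 29 30 31 32
     L  W  L  W  W  L  W  W  W  W  L  W  W  L  W  L  W  W  L  W  W  W  W  L  W  W  L  W  L  W  W  L  W
Position 32 is W, so the first player wins.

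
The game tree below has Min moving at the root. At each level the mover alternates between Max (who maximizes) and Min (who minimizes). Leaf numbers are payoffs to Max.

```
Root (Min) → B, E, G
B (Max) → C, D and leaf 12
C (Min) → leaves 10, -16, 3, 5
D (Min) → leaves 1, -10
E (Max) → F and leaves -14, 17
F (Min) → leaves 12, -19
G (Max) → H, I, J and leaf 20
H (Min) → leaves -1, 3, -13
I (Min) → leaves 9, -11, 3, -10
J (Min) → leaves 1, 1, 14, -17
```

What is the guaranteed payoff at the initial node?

12

C (Min): min(10, -16, 3, 5) = -16
D (Min): min(1, -10) = -10
B (Max): max(-16, -10, 12) = 12
F (Min): min(12, -19) = -19
E (Max): max(-19, -14, 17) = 17
H (Min): min(-1, 3, -13) = -13
I (Min): min(9, -11, 3, -10) = -11
J (Min): min(1, 1, 14, -17) = -17
G (Max): max(-13, -11, -17, 20) = 20
Root (Min): min(12, 17, 20) = 12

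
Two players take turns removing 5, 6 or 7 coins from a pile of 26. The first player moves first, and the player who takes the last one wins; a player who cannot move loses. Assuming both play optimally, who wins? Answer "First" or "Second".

Second

i:   0  1  2  3  4  5  6  7  8  9 10 11 12 13 14 15 16 17 18 19 20 21 22 23 24 25 26
     L  L  L  L  L  W  W  W  W  W  W  W  L  L  L  L  L  W  W  W  W  W  W  W  L  L  L
Position 26 is L, so the second player wins.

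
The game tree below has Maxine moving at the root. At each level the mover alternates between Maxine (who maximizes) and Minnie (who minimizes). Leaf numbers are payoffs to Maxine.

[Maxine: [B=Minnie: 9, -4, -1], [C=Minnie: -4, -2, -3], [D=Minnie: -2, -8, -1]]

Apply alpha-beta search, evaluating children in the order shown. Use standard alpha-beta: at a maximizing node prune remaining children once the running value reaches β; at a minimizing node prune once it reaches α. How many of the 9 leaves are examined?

6

B [α=-∞,β=+∞]: v=-4
C [α=-4,β=+∞]: v=-4 after child 1 ≤ α → α-cutoff, skip 2
D [α=-4,β=+∞]: v=-8 after child 2 ≤ α → α-cutoff, skip 1
Root [α=-∞,β=+∞]: v=-4
Leaves evaluated: 6 of 9.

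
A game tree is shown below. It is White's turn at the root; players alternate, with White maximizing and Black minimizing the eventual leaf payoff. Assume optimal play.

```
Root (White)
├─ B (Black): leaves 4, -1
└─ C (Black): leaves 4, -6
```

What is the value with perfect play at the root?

B (Black): min(4, -1) = -1
C (Black): min(4, -6) = -6
Root (White): max(-1, -6) = -1

-1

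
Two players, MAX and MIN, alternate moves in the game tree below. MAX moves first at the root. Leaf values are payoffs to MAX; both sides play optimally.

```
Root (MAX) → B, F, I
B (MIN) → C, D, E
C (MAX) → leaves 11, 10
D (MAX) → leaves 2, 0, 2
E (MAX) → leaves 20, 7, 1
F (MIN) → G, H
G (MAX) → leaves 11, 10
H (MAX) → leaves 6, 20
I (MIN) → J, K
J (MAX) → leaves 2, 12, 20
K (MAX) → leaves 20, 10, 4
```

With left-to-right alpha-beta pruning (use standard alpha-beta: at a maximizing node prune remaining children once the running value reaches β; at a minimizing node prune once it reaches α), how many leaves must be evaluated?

C [α=-∞,β=+∞]: v=11
D [α=-∞,β=11]: v=2
E [α=-∞,β=2]: v=20 after child 1 ≥ β → β-cutoff, skip 2
B [α=-∞,β=+∞]: v=2
G [α=2,β=+∞]: v=11
H [α=2,β=11]: v=20
F [α=2,β=+∞]: v=11
J [α=11,β=+∞]: v=20
K [α=11,β=20]: v=20 after child 1 ≥ β → β-cutoff, skip 2
I [α=11,β=+∞]: v=20
Root [α=-∞,β=+∞]: v=20
Leaves evaluated: 14 of 18.

14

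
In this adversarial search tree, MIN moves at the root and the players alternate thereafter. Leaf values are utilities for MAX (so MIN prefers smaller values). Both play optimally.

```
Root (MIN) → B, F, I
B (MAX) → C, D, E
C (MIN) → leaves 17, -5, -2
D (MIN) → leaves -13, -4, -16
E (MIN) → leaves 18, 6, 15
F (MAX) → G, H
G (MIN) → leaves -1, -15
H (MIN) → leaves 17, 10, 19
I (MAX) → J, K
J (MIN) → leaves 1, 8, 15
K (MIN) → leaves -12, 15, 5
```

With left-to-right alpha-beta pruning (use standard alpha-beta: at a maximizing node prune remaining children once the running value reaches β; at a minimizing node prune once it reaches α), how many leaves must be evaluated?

C [α=-∞,β=+∞]: v=-5
D [α=-5,β=+∞]: v=-13 after child 1 ≤ α → α-cutoff, skip 2
E [α=-5,β=+∞]: v=6
B [α=-∞,β=+∞]: v=6
G [α=-∞,β=6]: v=-15
H [α=-15,β=6]: v=10
F [α=-∞,β=6]: v=10
J [α=-∞,β=6]: v=1
K [α=1,β=6]: v=-12 after child 1 ≤ α → α-cutoff, skip 2
I [α=-∞,β=6]: v=1
Root [α=-∞,β=+∞]: v=1
Leaves evaluated: 16 of 20.

16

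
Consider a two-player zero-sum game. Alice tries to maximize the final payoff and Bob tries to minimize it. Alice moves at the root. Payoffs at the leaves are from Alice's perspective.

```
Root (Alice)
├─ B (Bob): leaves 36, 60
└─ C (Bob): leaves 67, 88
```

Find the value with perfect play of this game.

67

B (Bob): min(36, 60) = 36
C (Bob): min(67, 88) = 67
Root (Alice): max(36, 67) = 67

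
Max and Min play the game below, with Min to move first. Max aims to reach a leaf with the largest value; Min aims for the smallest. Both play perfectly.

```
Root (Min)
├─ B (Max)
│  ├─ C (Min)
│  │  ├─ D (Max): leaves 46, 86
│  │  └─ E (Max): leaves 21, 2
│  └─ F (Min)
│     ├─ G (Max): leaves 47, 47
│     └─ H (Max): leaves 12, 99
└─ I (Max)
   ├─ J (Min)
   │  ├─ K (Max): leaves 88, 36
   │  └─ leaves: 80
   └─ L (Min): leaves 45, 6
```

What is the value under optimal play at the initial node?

D (Max): max(46, 86) = 86
E (Max): max(21, 2) = 21
C (Min): min(86, 21) = 21
G (Max): max(47, 47) = 47
H (Max): max(12, 99) = 99
F (Min): min(47, 99) = 47
B (Max): max(21, 47) = 47
K (Max): max(88, 36) = 88
J (Min): min(88, 80) = 80
L (Min): min(45, 6) = 6
I (Max): max(80, 6) = 80
Root (Min): min(47, 80) = 47

47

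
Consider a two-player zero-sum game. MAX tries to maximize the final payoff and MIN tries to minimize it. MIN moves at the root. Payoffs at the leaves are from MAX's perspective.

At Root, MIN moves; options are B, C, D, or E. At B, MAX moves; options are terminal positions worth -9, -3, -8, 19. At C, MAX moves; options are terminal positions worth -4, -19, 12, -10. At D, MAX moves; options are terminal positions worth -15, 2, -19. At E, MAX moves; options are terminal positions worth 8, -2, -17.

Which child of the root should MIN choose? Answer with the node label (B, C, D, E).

D

B (MAX): max(-9, -3, -8, 19) = 19
C (MAX): max(-4, -19, 12, -10) = 12
D (MAX): max(-15, 2, -19) = 2
E (MAX): max(8, -2, -17) = 8
Root (MIN): min(19, 12, 2, 8) = 2
MIN picks the child with the lowest value: D (value 2).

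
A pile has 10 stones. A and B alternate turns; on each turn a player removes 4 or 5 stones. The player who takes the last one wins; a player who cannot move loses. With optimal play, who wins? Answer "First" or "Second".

Positions where the player to move wins (W) vs loses (L):
i:   0  1  2  3  4  5  6  7  8  9 10
     L  L  L  L  W  W  W  W  W  L  L
Position 10 is L, so the second player wins.

Second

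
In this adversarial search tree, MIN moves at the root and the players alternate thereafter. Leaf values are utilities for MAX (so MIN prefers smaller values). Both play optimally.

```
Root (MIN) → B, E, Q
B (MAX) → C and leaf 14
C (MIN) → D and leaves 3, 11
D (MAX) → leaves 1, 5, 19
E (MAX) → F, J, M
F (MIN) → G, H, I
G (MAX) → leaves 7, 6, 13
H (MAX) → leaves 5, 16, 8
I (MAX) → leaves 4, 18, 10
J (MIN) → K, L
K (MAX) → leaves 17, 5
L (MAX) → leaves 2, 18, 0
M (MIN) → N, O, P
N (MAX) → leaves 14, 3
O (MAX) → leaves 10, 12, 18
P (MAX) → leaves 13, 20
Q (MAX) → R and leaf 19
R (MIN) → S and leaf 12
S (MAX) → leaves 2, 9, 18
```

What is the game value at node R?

S: max(2, 9, 18) = 18
R: min(18, 12) = 12

12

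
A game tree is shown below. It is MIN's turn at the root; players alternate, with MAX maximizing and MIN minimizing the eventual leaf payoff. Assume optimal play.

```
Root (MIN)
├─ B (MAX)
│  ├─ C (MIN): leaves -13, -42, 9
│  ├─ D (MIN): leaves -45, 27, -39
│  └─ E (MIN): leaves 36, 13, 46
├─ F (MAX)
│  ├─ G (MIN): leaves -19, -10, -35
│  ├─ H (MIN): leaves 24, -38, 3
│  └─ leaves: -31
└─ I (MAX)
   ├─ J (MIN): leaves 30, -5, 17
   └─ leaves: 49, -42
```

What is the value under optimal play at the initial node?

C (MIN): min(-13, -42, 9) = -42
D (MIN): min(-45, 27, -39) = -45
E (MIN): min(36, 13, 46) = 13
B (MAX): max(-42, -45, 13) = 13
G (MIN): min(-19, -10, -35) = -35
H (MIN): min(24, -38, 3) = -38
F (MAX): max(-35, -38, -31) = -31
J (MIN): min(30, -5, 17) = -5
I (MAX): max(-5, 49, -42) = 49
Root (MIN): min(13, -31, 49) = -31

-31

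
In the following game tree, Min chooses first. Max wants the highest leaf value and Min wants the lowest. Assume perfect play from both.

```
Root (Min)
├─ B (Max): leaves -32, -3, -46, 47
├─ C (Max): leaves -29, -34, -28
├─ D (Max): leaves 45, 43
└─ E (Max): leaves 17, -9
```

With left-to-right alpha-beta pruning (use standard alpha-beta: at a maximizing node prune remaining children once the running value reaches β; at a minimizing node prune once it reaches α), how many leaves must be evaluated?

9

B [α=-∞,β=+∞]: v=47
C [α=-∞,β=47]: v=-28
D [α=-∞,β=-28]: v=45 after child 1 ≥ β → β-cutoff, skip 1
E [α=-∞,β=-28]: v=17 after child 1 ≥ β → β-cutoff, skip 1
Root [α=-∞,β=+∞]: v=-28
Leaves evaluated: 9 of 11.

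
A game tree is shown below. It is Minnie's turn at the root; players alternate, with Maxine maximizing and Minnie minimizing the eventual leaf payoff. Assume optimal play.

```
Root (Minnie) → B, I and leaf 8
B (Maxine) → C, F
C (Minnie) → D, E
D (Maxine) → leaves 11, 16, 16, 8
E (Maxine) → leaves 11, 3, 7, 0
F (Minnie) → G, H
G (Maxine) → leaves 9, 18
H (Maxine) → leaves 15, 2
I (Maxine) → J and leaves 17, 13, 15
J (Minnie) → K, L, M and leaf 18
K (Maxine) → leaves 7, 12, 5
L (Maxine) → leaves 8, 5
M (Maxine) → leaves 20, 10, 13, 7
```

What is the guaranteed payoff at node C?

D: max(11, 16, 16, 8) = 16
E: max(11, 3, 7, 0) = 11
C: min(16, 11) = 11

11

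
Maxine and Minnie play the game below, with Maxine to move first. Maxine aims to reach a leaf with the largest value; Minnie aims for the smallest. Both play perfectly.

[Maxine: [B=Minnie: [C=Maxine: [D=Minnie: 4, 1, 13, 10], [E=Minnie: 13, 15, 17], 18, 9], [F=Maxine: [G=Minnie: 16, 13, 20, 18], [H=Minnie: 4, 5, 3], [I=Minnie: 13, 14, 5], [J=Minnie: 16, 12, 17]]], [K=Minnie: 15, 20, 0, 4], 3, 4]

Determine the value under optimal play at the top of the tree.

13

D (Minnie): min(4, 1, 13, 10) = 1
E (Minnie): min(13, 15, 17) = 13
C (Maxine): max(1, 13, 18, 9) = 18
G (Minnie): min(16, 13, 20, 18) = 13
H (Minnie): min(4, 5, 3) = 3
I (Minnie): min(13, 14, 5) = 5
J (Minnie): min(16, 12, 17) = 12
F (Maxine): max(13, 3, 5, 12) = 13
B (Minnie): min(18, 13) = 13
K (Minnie): min(15, 20, 0, 4) = 0
Root (Maxine): max(13, 0, 3, 4) = 13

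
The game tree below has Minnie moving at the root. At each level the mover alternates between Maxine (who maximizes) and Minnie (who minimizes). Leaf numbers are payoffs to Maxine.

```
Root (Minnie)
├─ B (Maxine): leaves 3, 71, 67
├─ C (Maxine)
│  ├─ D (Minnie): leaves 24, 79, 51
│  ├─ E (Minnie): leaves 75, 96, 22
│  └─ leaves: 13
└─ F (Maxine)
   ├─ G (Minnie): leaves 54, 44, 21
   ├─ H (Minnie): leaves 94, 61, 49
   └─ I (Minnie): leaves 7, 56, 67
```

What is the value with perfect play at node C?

24

D: min(24, 79, 51) = 24
E: min(75, 96, 22) = 22
C: max(24, 22, 13) = 24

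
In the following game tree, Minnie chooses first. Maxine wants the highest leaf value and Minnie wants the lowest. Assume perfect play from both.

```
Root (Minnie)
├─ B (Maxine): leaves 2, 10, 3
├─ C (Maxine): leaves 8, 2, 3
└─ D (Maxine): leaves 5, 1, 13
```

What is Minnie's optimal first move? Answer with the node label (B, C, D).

C

B (Maxine): max(2, 10, 3) = 10
C (Maxine): max(8, 2, 3) = 8
D (Maxine): max(5, 1, 13) = 13
Root (Minnie): min(10, 8, 13) = 8
Minnie picks the child with the lowest value: C (value 8).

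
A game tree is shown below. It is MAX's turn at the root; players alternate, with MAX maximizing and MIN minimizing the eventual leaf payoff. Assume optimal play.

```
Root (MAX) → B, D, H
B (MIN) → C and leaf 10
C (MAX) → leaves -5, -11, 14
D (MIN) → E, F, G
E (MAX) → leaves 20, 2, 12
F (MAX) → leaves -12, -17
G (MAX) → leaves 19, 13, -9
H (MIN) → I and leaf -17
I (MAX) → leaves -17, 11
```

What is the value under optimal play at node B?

10

C: max(-5, -11, 14) = 14
B: min(14, 10) = 10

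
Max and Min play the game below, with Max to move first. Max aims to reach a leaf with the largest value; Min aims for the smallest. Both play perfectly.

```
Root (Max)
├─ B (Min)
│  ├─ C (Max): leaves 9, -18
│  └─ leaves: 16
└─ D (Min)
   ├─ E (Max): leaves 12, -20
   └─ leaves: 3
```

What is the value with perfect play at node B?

9

C: max(9, -18) = 9
B: min(9, 16) = 9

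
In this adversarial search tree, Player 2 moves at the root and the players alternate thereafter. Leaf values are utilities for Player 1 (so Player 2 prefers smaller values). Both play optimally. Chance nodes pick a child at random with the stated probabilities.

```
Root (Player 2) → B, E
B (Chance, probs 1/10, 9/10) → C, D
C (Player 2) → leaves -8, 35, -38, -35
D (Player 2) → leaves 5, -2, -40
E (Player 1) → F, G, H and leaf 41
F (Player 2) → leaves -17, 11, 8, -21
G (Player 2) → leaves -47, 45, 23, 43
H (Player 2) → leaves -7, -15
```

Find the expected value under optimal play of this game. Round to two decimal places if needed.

-39.8

C (Player 2): min(-8, 35, -38, -35) = -38
D (Player 2): min(5, -2, -40) = -40
B (Chance): 1/10·-38 + 9/10·-40 = -39.8
F (Player 2): min(-17, 11, 8, -21) = -21
G (Player 2): min(-47, 45, 23, 43) = -47
H (Player 2): min(-7, -15) = -15
E (Player 1): max(-21, -47, -15, 41) = 41
Root (Player 2): min(-39.8, 41) = -39.8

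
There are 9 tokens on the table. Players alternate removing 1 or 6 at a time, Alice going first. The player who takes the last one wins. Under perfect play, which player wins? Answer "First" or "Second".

Second

Compute winning (W) and losing (L) positions by backward induction:
i:   0  1  2  3  4  5  6  7  8  9
     L  W  L  W  L  W  W  L  W  L
Position 9 is L, so the second player wins.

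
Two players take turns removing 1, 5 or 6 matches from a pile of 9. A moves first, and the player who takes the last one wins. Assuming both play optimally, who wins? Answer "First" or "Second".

First

Mark each pile size as W (mover wins) or L (mover loses):
i:   0  1  2  3  4  5  6  7  8  9
     L  W  L  W  L  W  W  W  W  W
Position 9 is W, so the first player wins.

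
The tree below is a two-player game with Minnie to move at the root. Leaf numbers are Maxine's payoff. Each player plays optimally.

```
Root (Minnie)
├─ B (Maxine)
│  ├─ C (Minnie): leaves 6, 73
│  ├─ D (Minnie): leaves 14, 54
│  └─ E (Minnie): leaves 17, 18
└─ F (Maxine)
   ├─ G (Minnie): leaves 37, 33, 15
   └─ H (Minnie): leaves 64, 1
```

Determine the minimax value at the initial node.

15

C (Minnie): min(6, 73) = 6
D (Minnie): min(14, 54) = 14
E (Minnie): min(17, 18) = 17
B (Maxine): max(6, 14, 17) = 17
G (Minnie): min(37, 33, 15) = 15
H (Minnie): min(64, 1) = 1
F (Maxine): max(15, 1) = 15
Root (Minnie): min(17, 15) = 15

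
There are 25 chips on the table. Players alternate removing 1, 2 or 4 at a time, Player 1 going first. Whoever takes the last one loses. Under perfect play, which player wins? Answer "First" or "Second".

Mark each pile size as W (mover wins) or L (mover loses):
i:   0  1  2  3  4  5  6  7  8  9 10 11 12 13 14 15 16 17 18 19 20 21 22 23 24 25
     W  L  W  W  L  W  W  L  W  W  L  W  W  L  W  W  L  W  W  L  W  W  L  W  W  L
Position 25 is L, so the second player wins.

Second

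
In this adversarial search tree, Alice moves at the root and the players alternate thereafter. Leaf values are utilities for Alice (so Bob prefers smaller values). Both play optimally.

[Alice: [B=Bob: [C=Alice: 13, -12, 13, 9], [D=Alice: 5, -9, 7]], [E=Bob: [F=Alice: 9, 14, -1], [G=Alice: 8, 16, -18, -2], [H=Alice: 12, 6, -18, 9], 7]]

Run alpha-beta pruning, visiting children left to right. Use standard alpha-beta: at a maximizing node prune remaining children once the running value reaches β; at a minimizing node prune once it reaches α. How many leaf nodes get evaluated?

C [α=-∞,β=+∞]: v=13
D [α=-∞,β=13]: v=7
B [α=-∞,β=+∞]: v=7
F [α=7,β=+∞]: v=14
G [α=7,β=14]: v=16 after child 2 ≥ β → β-cutoff, skip 2
H [α=7,β=14]: v=12
E [α=7,β=+∞]: v=7
Root [α=-∞,β=+∞]: v=7
Leaves evaluated: 17 of 19.

17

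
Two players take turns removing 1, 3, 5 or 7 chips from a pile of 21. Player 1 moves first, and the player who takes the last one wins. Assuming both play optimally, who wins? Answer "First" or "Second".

First

W/L table (W = player to move can force a win):
i:   0  1  2  3  4  5  6  7  8  9 10 11 12 13 14 15 16 17 18 19 20 21
     L  W  L  W  L  W  L  W  L  W  L  W  L  W  L  W  L  W  L  W  L  W
Position 21 is W, so the first player wins.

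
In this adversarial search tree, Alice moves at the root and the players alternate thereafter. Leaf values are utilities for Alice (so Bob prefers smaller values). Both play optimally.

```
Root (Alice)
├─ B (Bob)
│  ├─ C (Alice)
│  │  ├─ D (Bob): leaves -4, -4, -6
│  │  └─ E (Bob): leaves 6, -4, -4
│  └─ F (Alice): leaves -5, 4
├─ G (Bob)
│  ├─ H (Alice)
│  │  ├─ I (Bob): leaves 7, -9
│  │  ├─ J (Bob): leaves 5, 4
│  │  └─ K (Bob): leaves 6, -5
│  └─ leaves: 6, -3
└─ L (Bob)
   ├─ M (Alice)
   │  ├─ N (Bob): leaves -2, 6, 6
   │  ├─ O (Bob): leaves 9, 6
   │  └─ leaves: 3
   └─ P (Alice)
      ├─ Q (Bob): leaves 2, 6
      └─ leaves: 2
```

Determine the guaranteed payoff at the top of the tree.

2

D (Bob): min(-4, -4, -6) = -6
E (Bob): min(6, -4, -4) = -4
C (Alice): max(-6, -4) = -4
F (Alice): max(-5, 4) = 4
B (Bob): min(-4, 4) = -4
I (Bob): min(7, -9) = -9
J (Bob): min(5, 4) = 4
K (Bob): min(6, -5) = -5
H (Alice): max(-9, 4, -5) = 4
G (Bob): min(4, 6, -3) = -3
N (Bob): min(-2, 6, 6) = -2
O (Bob): min(9, 6) = 6
M (Alice): max(-2, 6, 3) = 6
Q (Bob): min(2, 6) = 2
P (Alice): max(2, 2) = 2
L (Bob): min(6, 2) = 2
Root (Alice): max(-4, -3, 2) = 2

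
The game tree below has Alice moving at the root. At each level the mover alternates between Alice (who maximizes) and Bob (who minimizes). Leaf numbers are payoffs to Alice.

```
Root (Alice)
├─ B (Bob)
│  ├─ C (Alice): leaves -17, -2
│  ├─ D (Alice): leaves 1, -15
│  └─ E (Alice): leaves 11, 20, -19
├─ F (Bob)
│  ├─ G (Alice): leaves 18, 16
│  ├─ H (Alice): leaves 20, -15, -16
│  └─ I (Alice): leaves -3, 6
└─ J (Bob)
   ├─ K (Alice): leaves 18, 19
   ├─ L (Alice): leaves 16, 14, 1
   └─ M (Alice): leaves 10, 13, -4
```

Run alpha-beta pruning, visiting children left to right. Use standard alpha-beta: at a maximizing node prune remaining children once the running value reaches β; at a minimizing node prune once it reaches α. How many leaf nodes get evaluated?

C [α=-∞,β=+∞]: v=-2
D [α=-∞,β=-2]: v=1 after child 1 ≥ β → β-cutoff, skip 1
E [α=-∞,β=-2]: v=11 after child 1 ≥ β → β-cutoff, skip 2
B [α=-∞,β=+∞]: v=-2
G [α=-2,β=+∞]: v=18
H [α=-2,β=18]: v=20 after child 1 ≥ β → β-cutoff, skip 2
I [α=-2,β=18]: v=6
F [α=-2,β=+∞]: v=6
K [α=6,β=+∞]: v=19
L [α=6,β=19]: v=16
M [α=6,β=16]: v=13
J [α=6,β=+∞]: v=13
Root [α=-∞,β=+∞]: v=13
Leaves evaluated: 17 of 22.

17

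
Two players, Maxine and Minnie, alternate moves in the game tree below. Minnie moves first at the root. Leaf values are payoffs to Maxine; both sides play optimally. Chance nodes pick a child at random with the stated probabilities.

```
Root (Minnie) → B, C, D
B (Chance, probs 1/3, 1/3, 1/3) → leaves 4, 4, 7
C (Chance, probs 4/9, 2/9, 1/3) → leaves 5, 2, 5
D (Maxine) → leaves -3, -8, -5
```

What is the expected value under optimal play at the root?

B (Chance): 1/3·4 + 1/3·4 + 1/3·7 = 5
C (Chance): 4/9·5 + 2/9·2 + 1/3·5 = 4.33
D (Maxine): max(-3, -8, -5) = -3
Root (Minnie): min(5, 4.33, -3) = -3

-3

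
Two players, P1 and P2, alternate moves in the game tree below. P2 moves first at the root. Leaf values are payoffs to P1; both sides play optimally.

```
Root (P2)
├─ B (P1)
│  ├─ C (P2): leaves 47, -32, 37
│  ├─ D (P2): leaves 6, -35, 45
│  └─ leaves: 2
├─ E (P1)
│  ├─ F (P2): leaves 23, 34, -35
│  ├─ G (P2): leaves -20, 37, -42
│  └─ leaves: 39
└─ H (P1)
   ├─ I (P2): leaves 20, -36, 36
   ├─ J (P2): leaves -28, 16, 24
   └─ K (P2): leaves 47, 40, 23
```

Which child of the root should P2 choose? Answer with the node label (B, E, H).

C (P2): min(47, -32, 37) = -32
D (P2): min(6, -35, 45) = -35
B (P1): max(-32, -35, 2) = 2
F (P2): min(23, 34, -35) = -35
G (P2): min(-20, 37, -42) = -42
E (P1): max(-35, -42, 39) = 39
I (P2): min(20, -36, 36) = -36
J (P2): min(-28, 16, 24) = -28
K (P2): min(47, 40, 23) = 23
H (P1): max(-36, -28, 23) = 23
Root (P2): min(2, 39, 23) = 2
P2 picks the child with the lowest value: B (value 2).

B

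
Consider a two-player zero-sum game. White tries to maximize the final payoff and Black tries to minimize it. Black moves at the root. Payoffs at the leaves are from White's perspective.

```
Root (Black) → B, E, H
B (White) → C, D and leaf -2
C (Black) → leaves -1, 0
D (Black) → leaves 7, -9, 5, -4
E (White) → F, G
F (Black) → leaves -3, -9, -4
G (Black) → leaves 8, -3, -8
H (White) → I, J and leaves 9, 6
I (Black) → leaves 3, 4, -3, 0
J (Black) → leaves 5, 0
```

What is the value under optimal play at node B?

-1

C: min(-1, 0) = -1
D: min(7, -9, 5, -4) = -9
B: max(-1, -9, -2) = -1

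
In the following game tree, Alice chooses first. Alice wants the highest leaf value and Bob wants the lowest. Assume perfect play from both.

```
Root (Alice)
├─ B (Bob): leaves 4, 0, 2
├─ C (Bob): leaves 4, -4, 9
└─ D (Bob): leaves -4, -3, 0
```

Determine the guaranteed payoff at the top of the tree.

B (Bob): min(4, 0, 2) = 0
C (Bob): min(4, -4, 9) = -4
D (Bob): min(-4, -3, 0) = -4
Root (Alice): max(0, -4, -4) = 0

0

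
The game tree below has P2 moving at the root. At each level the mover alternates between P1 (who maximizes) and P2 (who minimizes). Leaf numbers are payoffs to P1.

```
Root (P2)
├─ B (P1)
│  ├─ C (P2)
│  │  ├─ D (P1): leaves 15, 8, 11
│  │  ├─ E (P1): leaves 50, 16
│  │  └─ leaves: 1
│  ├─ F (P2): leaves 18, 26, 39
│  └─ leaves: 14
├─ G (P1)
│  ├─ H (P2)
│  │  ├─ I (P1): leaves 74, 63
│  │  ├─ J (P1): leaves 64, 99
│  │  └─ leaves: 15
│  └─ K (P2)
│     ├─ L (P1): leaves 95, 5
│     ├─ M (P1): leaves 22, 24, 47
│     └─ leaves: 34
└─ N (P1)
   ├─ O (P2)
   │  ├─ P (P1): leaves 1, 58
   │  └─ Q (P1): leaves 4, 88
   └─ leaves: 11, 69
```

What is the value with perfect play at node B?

18

D: max(15, 8, 11) = 15
E: max(50, 16) = 50
C: min(15, 50, 1) = 1
F: min(18, 26, 39) = 18
B: max(1, 18, 14) = 18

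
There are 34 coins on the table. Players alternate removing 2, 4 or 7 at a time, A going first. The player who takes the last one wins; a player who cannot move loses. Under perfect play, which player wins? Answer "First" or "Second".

First

Positions where the player to move wins (W) vs loses (L):
i:   0  1  2  3  4  5  6  7  8  9 10 11 12 13 14 15 16 17 18 19 20 21 22 23 24 25 26 27 28 29 30 31 32 33 34
     L  L  W  W  W  W  L  W  W  L  W  W  L  W  W  L  W  W  L  W  W  L  W  W  L  W  W  L  W  W  L  W  W  L  W
Position 34 is W, so the first player wins.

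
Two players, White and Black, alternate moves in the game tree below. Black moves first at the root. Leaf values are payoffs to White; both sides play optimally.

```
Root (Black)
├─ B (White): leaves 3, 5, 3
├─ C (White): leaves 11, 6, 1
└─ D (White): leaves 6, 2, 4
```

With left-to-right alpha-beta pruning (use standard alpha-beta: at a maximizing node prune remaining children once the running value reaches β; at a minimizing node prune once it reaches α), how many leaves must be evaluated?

5

B [α=-∞,β=+∞]: v=5
C [α=-∞,β=5]: v=11 after child 1 ≥ β → β-cutoff, skip 2
D [α=-∞,β=5]: v=6 after child 1 ≥ β → β-cutoff, skip 2
Root [α=-∞,β=+∞]: v=5
Leaves evaluated: 5 of 9.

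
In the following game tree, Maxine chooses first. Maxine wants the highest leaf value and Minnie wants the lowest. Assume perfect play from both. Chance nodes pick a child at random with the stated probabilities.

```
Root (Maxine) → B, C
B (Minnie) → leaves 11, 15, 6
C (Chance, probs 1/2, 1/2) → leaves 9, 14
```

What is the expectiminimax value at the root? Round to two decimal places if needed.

B (Minnie): min(11, 15, 6) = 6
C (Chance): 1/2·9 + 1/2·14 = 11.5
Root (Maxine): max(6, 11.5) = 11.5

11.5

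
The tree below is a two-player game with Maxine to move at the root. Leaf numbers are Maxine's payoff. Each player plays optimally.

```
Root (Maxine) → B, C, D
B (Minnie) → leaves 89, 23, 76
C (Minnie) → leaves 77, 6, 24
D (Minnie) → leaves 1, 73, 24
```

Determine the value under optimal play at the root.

B (Minnie): min(89, 23, 76) = 23
C (Minnie): min(77, 6, 24) = 6
D (Minnie): min(1, 73, 24) = 1
Root (Maxine): max(23, 6, 1) = 23

23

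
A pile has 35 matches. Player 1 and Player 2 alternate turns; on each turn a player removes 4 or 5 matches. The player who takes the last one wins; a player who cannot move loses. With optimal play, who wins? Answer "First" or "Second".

i:   0  1  2  3  4  5  6  7  8  9 10 11 12 13 14 15 16 17 18 19 20 21 22 23 24 25 26 27 28 29 30 31 32 33 34 35
     L  L  L  L  W  W  W  W  W  L  L  L  L  W  W  W  W  W  L  L  L  L  W  W  W  W  W  L  L  L  L  W  W  W  W  W
Position 35 is W, so the first player wins.

First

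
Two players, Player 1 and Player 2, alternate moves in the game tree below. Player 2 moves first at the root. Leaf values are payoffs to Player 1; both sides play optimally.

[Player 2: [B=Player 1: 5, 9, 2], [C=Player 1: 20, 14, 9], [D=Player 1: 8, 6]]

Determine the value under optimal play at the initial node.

B (Player 1): max(5, 9, 2) = 9
C (Player 1): max(20, 14, 9) = 20
D (Player 1): max(8, 6) = 8
Root (Player 2): min(9, 20, 8) = 8

8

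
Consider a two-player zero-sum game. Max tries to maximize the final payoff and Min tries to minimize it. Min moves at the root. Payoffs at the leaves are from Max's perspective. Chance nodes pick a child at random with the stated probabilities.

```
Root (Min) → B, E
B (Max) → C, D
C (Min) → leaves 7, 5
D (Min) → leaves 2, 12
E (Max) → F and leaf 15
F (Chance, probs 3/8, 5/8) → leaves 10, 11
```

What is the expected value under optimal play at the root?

5

C (Min): min(7, 5) = 5
D (Min): min(2, 12) = 2
B (Max): max(5, 2) = 5
F (Chance): 3/8·10 + 5/8·11 = 10.62
E (Max): max(10.62, 15) = 15
Root (Min): min(5, 15) = 5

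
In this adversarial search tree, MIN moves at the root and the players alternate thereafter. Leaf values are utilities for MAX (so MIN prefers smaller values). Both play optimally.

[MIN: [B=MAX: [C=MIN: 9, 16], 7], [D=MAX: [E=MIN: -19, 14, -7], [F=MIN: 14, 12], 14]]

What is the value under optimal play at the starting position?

C (MIN): min(9, 16) = 9
B (MAX): max(9, 7) = 9
E (MIN): min(-19, 14, -7) = -19
F (MIN): min(14, 12) = 12
D (MAX): max(-19, 12, 14) = 14
Root (MIN): min(9, 14) = 9

9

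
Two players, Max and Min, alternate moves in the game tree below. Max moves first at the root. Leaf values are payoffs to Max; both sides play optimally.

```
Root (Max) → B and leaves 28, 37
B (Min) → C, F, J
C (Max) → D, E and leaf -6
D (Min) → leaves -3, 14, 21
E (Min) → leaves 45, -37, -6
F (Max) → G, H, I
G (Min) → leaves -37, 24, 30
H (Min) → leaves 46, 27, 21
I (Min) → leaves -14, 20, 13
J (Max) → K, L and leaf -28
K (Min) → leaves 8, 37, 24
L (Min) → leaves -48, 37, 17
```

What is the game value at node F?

G: min(-37, 24, 30) = -37
H: min(46, 27, 21) = 21
I: min(-14, 20, 13) = -14
F: max(-37, 21, -14) = 21

21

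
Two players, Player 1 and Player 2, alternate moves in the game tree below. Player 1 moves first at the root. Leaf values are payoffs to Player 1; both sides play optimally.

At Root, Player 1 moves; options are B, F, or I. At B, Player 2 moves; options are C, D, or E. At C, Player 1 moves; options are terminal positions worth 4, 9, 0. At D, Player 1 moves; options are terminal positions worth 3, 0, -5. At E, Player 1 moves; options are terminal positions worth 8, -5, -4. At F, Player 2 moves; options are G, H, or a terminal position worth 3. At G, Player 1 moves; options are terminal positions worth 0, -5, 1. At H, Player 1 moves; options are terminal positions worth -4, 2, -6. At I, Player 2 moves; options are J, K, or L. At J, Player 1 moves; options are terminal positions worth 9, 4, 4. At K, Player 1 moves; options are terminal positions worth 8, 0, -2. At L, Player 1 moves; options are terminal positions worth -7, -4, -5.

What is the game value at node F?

1

G: max(0, -5, 1) = 1
H: max(-4, 2, -6) = 2
F: min(1, 2, 3) = 1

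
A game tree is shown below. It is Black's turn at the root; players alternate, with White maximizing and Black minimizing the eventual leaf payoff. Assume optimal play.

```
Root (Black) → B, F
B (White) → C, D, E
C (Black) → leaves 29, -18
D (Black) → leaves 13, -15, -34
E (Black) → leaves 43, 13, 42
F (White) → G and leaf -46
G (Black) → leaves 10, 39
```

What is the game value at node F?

10

G: min(10, 39) = 10
F: max(10, -46) = 10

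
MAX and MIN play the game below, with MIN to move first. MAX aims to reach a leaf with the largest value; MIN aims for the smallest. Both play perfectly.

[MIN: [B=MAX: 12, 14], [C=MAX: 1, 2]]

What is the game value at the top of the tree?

2

B (MAX): max(12, 14) = 14
C (MAX): max(1, 2) = 2
Root (MIN): min(14, 2) = 2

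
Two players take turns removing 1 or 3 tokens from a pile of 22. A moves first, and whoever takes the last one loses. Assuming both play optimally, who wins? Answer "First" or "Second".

W/L table (W = player to move can force a win):
i:   0  1  2  3  4  5  6  7  8  9 10 11 12 13 14 15 16 17 18 19 20 21 22
     W  L  W  L  W  L  W  L  W  L  W  L  W  L  W  L  W  L  W  L  W  L  W
Position 22 is W, so the first player wins.

First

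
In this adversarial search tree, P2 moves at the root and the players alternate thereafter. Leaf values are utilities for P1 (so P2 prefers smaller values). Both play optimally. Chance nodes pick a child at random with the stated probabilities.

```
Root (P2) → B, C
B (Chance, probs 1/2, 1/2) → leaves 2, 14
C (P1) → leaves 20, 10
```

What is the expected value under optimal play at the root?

B (Chance): 1/2·2 + 1/2·14 = 8
C (P1): max(20, 10) = 20
Root (P2): min(8, 20) = 8

8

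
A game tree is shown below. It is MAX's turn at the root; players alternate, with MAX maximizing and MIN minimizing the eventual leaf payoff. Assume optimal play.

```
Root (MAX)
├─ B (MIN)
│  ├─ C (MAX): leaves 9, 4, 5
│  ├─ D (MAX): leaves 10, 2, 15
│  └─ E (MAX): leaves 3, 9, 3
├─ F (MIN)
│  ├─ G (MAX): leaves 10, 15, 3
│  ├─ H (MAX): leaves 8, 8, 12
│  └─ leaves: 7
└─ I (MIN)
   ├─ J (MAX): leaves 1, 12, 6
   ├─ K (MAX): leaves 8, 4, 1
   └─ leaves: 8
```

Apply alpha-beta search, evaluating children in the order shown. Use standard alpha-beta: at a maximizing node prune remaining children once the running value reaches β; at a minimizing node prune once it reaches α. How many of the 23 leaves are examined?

C [α=-∞,β=+∞]: v=9
D [α=-∞,β=9]: v=10 after child 1 ≥ β → β-cutoff, skip 2
E [α=-∞,β=9]: v=9 after child 2 ≥ β → β-cutoff, skip 1
B [α=-∞,β=+∞]: v=9
G [α=9,β=+∞]: v=15
H [α=9,β=15]: v=12
F [α=9,β=+∞]: v=7
J [α=9,β=+∞]: v=12
K [α=9,β=12]: v=8
I [α=9,β=+∞]: v=8 after child 2 ≤ α → α-cutoff, skip 1
Root [α=-∞,β=+∞]: v=9
Leaves evaluated: 19 of 23.

19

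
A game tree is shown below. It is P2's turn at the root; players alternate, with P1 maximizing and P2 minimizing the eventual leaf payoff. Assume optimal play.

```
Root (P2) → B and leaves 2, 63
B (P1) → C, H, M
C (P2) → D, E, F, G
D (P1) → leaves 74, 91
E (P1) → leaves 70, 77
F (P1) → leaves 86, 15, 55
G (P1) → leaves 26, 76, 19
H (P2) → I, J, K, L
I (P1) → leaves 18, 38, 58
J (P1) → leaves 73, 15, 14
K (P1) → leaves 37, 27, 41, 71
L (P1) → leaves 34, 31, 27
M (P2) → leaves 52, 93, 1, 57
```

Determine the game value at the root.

D (P1): max(74, 91) = 91
E (P1): max(70, 77) = 77
F (P1): max(86, 15, 55) = 86
G (P1): max(26, 76, 19) = 76
C (P2): min(91, 77, 86, 76) = 76
I (P1): max(18, 38, 58) = 58
J (P1): max(73, 15, 14) = 73
K (P1): max(37, 27, 41, 71) = 71
L (P1): max(34, 31, 27) = 34
H (P2): min(58, 73, 71, 34) = 34
M (P2): min(52, 93, 1, 57) = 1
B (P1): max(76, 34, 1) = 76
Root (P2): min(76, 2, 63) = 2

2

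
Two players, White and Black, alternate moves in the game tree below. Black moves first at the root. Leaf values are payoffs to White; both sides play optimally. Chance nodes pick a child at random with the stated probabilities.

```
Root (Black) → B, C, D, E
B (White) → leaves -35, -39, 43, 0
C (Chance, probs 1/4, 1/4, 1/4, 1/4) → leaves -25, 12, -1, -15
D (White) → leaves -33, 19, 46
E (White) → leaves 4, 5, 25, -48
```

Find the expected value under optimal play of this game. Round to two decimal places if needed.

-7.25

B (White): max(-35, -39, 43, 0) = 43
C (Chance): 1/4·-25 + 1/4·12 + 1/4·-1 + 1/4·-15 = -7.25
D (White): max(-33, 19, 46) = 46
E (White): max(4, 5, 25, -48) = 25
Root (Black): min(43, -7.25, 46, 25) = -7.25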